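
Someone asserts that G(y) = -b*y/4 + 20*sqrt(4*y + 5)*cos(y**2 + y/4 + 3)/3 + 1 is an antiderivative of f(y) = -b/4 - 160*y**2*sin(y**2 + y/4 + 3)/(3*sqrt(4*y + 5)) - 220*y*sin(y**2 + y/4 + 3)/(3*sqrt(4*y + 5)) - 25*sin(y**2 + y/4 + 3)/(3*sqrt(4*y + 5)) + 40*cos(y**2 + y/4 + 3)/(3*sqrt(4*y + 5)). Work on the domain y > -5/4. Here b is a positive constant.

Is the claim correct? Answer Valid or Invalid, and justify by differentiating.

Valid - the claim checks out under differentiation.

d/dy[G] = (-3*b*sqrt(4*y + 5) - 640*y**2*sin(y**2 + y/4 + 3) - 880*y*sin(y**2 + y/4 + 3) - 100*sin(y**2 + y/4 + 3) + 160*cos(y**2 + y/4 + 3))/(12*sqrt(4*y + 5))
This equals f(y) exactly, so the claim holds.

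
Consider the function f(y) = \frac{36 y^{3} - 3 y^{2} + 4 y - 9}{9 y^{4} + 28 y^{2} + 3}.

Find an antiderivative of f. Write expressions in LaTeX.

An antiderivative is F(y) = 2 \log{\left(2 y^{2} + 6 \right)} - \operatorname{atan}{\left(3 y \right)}.

Recover f(y) by differentiating a candidate F(y); any mismatch rules it out.
Check: d/dy[2 \log{\left(2 y^{2} + 6 \right)} - \operatorname{atan}{\left(3 y \right)}] = \frac{36 y^{3} - 3 y^{2} + 4 y - 9}{9 y^{4} + 28 y^{2} + 3} = f(y).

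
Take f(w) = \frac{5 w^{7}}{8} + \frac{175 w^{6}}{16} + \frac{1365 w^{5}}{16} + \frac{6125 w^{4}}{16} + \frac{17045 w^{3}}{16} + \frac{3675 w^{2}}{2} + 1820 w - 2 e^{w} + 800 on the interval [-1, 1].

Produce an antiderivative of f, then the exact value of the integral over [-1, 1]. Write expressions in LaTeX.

The integrand splits into summands that can be handled one at a time.
F(w) = \frac{5 w^{8} + 100 w^{7} + 910 w^{6} + 4900 w^{5} + 17045 w^{4} + 39200 w^{3} + 58240 w^{2} + 51200 w - 128 e^{w} + 20480}{64} is an antiderivative of f.
Check: d/dw[\frac{5 w^{8} + 100 w^{7} + 910 w^{6} + 4900 w^{5} + 17045 w^{4} + 39200 w^{3} + 58240 w^{2} + 51200 w - 128 e^{w} + 20480}{64}] = \frac{5 w^{7}}{8} + \frac{175 w^{6}}{16} + \frac{1365 w^{5}}{16} + \frac{6125 w^{4}}{16} + \frac{17045 w^{3}}{16} + \frac{3675 w^{2}}{2} + 1820 w - 2 e^{w} + 800 = f(w).
F(1) = \frac{12005}{4} - 2 e; F(-1) = 20 - \frac{2}{e}.
Integral = F(1) - F(-1) = - 2 e + \frac{2}{e} + \frac{11925}{4}.

Antiderivative: F(w) = \frac{5 w^{8} + 100 w^{7} + 910 w^{6} + 4900 w^{5} + 17045 w^{4} + 39200 w^{3} + 58240 w^{2} + 51200 w - 128 e^{w} + 20480}{64}; value = - 2 e + \frac{2}{e} + \frac{11925}{4}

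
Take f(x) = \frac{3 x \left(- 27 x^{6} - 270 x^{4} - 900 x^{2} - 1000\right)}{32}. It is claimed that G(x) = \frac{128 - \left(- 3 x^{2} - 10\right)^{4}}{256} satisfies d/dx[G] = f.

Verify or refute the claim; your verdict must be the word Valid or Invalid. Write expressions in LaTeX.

d/dx[G] = - \frac{81 x^{7}}{32} - \frac{405 x^{5}}{16} - \frac{675 x^{3}}{8} - \frac{375 x}{4}
This equals f(x) exactly, so the claim holds.

Valid: G'(x) = f(x).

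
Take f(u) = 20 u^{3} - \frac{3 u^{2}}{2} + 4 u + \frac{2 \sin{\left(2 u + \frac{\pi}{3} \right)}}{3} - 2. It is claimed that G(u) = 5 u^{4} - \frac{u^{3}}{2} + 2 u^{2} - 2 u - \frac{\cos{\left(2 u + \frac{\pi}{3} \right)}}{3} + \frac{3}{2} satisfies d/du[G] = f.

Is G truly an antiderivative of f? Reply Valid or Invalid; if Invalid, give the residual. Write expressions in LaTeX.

d/du[G] = 20 u^{3} - \frac{3 u^{2}}{2} + 4 u + \frac{2 \sin{\left(2 u + \frac{\pi}{3} \right)}}{3} - 2
This equals f(u) exactly, so the claim holds.

Valid - the claim checks out under differentiation.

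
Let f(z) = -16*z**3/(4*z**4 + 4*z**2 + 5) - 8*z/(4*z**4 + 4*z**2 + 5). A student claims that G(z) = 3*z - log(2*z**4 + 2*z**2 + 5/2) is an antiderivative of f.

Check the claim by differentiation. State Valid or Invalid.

Invalid: d/dz[G] - f = 3, which is not 0.

d/dz[G] = (12*z**4 - 16*z**3 + 12*z**2 - 8*z + 15)/(4*z**4 + 4*z**2 + 5)
d/dz[G] - f(z) = 3 != 0.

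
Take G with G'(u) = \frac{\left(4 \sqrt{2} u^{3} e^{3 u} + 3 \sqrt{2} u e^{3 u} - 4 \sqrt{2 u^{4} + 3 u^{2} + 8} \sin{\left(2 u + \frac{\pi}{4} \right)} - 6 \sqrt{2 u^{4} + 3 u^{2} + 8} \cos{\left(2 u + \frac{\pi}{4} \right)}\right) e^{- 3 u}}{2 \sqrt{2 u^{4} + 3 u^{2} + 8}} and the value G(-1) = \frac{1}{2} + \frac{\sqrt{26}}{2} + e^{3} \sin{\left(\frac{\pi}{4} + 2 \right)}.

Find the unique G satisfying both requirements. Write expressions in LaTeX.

Recover the given G'(u) by differentiating a candidate G(u); any mismatch rules it out.
A general antiderivative is \sqrt{u^{4} + \frac{3 u^{2}}{2} + 4} + e^{- 3 u} \cos{\left(2 u + \frac{\pi}{4} \right)} + C.
The condition gives C = \frac{1}{2} + \frac{\sqrt{26}}{2} + e^{3} \sin{\left(\frac{\pi}{4} + 2 \right)} - (\frac{\sqrt{26}}{2} + e^{3} \sin{\left(\frac{\pi}{4} + 2 \right)}) = \frac{1}{2}.
So G(u) = \frac{\sqrt{2} \left(2 \sqrt{2 u^{4} + 3 u^{2} + 8} e^{3 u} + \sqrt{2} e^{3 u} + 2 \sqrt{2} \cos{\left(2 u + \frac{\pi}{4} \right)}\right) e^{- 3 u}}{4}.
Check: d/du[\frac{\sqrt{2} \left(2 \sqrt{2 u^{4} + 3 u^{2} + 8} e^{3 u} + \sqrt{2} e^{3 u} + 2 \sqrt{2} \cos{\left(2 u + \frac{\pi}{4} \right)}\right) e^{- 3 u}}{4}] = \frac{\left(4 \sqrt{2} u^{3} e^{3 u} + 3 \sqrt{2} u e^{3 u} - 4 \sqrt{2 u^{4} + 3 u^{2} + 8} \sin{\left(2 u + \frac{\pi}{4} \right)} - 6 \sqrt{2 u^{4} + 3 u^{2} + 8} \cos{\left(2 u + \frac{\pi}{4} \right)}\right) e^{- 3 u}}{2 \sqrt{2 u^{4} + 3 u^{2} + 8}} = G'(u).

G(u) = \frac{\sqrt{2} \left(2 \sqrt{2 u^{4} + 3 u^{2} + 8} e^{3 u} + \sqrt{2} e^{3 u} + 2 \sqrt{2} \cos{\left(2 u + \frac{\pi}{4} \right)}\right) e^{- 3 u}}{4}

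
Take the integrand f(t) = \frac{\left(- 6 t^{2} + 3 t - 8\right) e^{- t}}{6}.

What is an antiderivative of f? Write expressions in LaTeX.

An antiderivative is F(t) = \frac{\left(6 t^{2} + 9 t + 17\right) e^{- t}}{6}.

Recognize the product-rule pattern: f = u'v + uv' with u = t^{2} + \frac{3 t}{2} + \frac{17}{6}, v = e^{- t}, so integration by parts undoes it.
Check: d/dt[\frac{\left(6 t^{2} + 9 t + 17\right) e^{- t}}{6}] = \frac{\left(- 6 t^{2} + 3 t - 8\right) e^{- t}}{6} = f(t).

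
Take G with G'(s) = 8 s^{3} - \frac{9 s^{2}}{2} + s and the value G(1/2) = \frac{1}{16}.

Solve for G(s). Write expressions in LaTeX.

G(s) = 2 s^{4} - \frac{3 s^{3}}{2} + \frac{s^{2}}{2}

Integrate term by term and add the pieces.
A general antiderivative is 2 s^{4} - \frac{3 s^{3}}{2} + \frac{s^{2}}{2} + C.
The condition gives C = \frac{1}{16} - (\frac{1}{16}) = 0.
So G(s) = 2 s^{4} - \frac{3 s^{3}}{2} + \frac{s^{2}}{2}.
Check: d/ds[2 s^{4} - \frac{3 s^{3}}{2} + \frac{s^{2}}{2}] = 8 s^{3} - \frac{9 s^{2}}{2} + s = G'(s).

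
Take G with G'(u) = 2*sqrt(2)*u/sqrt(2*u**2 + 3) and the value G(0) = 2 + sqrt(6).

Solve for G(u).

G'(u) matches the chain-rule pattern g'(h)*h' with inner function h(u) = u**2 + 3/2; substituting w = h(u) collapses the integral.
A general antiderivative is 2*sqrt(u**2 + 3/2) + C.
The condition gives C = 2 + sqrt(6) - (sqrt(6)) = 2.
So G(u) = sqrt(2)*sqrt(2*u**2 + 3) + 2.
Check: d/du[sqrt(2)*sqrt(2*u**2 + 3) + 2] = 2*sqrt(2)*u/sqrt(2*u**2 + 3) = G'(u).

G(u) = sqrt(2)*sqrt(2*u**2 + 3) + 2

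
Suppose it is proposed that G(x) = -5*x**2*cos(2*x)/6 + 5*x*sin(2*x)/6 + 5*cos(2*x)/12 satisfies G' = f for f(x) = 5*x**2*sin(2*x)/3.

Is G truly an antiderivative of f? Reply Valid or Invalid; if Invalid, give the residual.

Valid - differentiating G returns exactly f.

d/dx[G] = 5*x**2*sin(2*x)/3
This equals f(x) exactly, so the claim holds.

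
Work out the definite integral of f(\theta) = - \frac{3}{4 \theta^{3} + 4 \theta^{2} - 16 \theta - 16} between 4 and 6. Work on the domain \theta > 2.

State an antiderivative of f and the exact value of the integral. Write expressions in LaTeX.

Antiderivative: F(\theta) = - \frac{\log{\left(\theta - 2 \right)}}{16} + \frac{\log{\left(\theta + 1 \right)}}{4} - \frac{3 \log{\left(\theta + 2 \right)}}{16}; value = - \frac{\log{\left(5 \right)}}{4} - \frac{3 \log{\left(8 \right)}}{16} - \frac{\log{\left(4 \right)}}{16} + \frac{\log{\left(2 \right)}}{16} + \frac{3 \log{\left(6 \right)}}{16} + \frac{\log{\left(7 \right)}}{4}

The denominator factors as 4 \left(\theta - 2\right) \left(\theta + 1\right) \left(\theta + 2\right); partial fractions split f into directly integrable pieces: - \frac{3}{16 \left(\theta + 2\right)} + \frac{1}{4 \left(\theta + 1\right)} - \frac{1}{16 \left(\theta - 2\right)}.
F(\theta) = - \frac{\log{\left(\theta - 2 \right)}}{16} + \frac{\log{\left(\theta + 1 \right)}}{4} - \frac{3 \log{\left(\theta + 2 \right)}}{16} is an antiderivative of f.
Check: d/d\theta[- \frac{\log{\left(\theta - 2 \right)}}{16} + \frac{\log{\left(\theta + 1 \right)}}{4} - \frac{3 \log{\left(\theta + 2 \right)}}{16}] = - \frac{3}{4 \theta^{3} + 4 \theta^{2} - 16 \theta - 16} = f(\theta).
F(6) = - \frac{3 \log{\left(8 \right)}}{16} - \frac{\log{\left(4 \right)}}{16} + \frac{\log{\left(7 \right)}}{4}; F(4) = - \frac{3 \log{\left(6 \right)}}{16} - \frac{\log{\left(2 \right)}}{16} + \frac{\log{\left(5 \right)}}{4}.
Integral = F(6) - F(4) = - \frac{\log{\left(5 \right)}}{4} - \frac{3 \log{\left(8 \right)}}{16} - \frac{\log{\left(4 \right)}}{16} + \frac{\log{\left(2 \right)}}{16} + \frac{3 \log{\left(6 \right)}}{16} + \frac{\log{\left(7 \right)}}{4}.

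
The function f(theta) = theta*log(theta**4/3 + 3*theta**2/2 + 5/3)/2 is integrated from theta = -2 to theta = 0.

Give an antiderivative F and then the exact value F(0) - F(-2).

An antiderivative F(theta) passes only if d/dtheta[F] lands on f(theta) exactly.
F(theta) = (2*theta**2*log(theta**4/3 + 3*theta**2/2 + 5/3) - 4*theta**2 + 4*log(theta**2 + 2) + 5*log(theta**2 + 5/2))/8 is an antiderivative of f.
Check: d/dtheta[(2*theta**2*log(theta**4/3 + 3*theta**2/2 + 5/3) - 4*theta**2 + 4*log(theta**2 + 2) + 5*log(theta**2 + 5/2))/8] = theta*log(2*theta**4 + 9*theta**2 + 10)/2 - theta*log(6)/2, which equals f(theta).
F(0) = log(2)/2 + 5*log(5/2)/8; F(-2) = -2 + log(6)/2 + 5*log(13/2)/8 + log(13).
Integral = F(0) - F(-2) = -log(13) - 5*log(13/2)/8 - log(6)/2 + log(2)/2 + 5*log(5/2)/8 + 2.

Antiderivative: F(theta) = (2*theta**2*log(theta**4/3 + 3*theta**2/2 + 5/3) - 4*theta**2 + 4*log(theta**2 + 2) + 5*log(theta**2 + 5/2))/8; value = -log(13) - 5*log(13/2)/8 - log(6)/2 + log(2)/2 + 5*log(5/2)/8 + 2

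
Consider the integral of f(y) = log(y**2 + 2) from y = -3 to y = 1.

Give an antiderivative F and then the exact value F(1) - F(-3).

A candidate is checked by its d/dy: the result must match f(y).
F(y) = y*log(y**2 + 2) - 2*y + 2*sqrt(2)*atan(sqrt(2)*y/2) is an antiderivative of f.
Check: d/dy[y*log(y**2 + 2) - 2*y + 2*sqrt(2)*atan(sqrt(2)*y/2)] = log(y**2 + 2) = f(y).
F(1) = -2 + log(3) + 2*sqrt(2)*atan(sqrt(2)/2); F(-3) = -3*log(11) - 2*sqrt(2)*atan(3*sqrt(2)/2) + 6.
Integral = F(1) - F(-3) = -8 + log(3) + 2*sqrt(2)*atan(sqrt(2)/2) + 2*sqrt(2)*atan(3*sqrt(2)/2) + 3*log(11).

Antiderivative: F(y) = y*log(y**2 + 2) - 2*y + 2*sqrt(2)*atan(sqrt(2)*y/2); value = -8 + log(3) + 2*sqrt(2)*atan(sqrt(2)/2) + 2*sqrt(2)*atan(3*sqrt(2)/2) + 3*log(11)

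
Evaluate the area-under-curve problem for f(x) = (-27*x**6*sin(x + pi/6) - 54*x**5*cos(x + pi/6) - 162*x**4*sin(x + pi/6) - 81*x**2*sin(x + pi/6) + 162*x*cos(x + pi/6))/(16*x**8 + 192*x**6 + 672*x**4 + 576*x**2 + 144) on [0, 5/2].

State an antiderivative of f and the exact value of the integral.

Antiderivative: F(x) = 27*x**2*cos(x + pi/6)/(16*(x**4 + 6*x**2 + 3)); value = 675*cos(pi/6 + 5/2)/5092

A first test for any F(x): its x-derivative must equal f(x) identically.
F(x) = 27*x**2*cos(x + pi/6)/(16*(x**4 + 6*x**2 + 3)) is an antiderivative of f.
Check: d/dx[27*x**2*cos(x + pi/6)/(16*(x**4 + 6*x**2 + 3))] = (-27*x**6*sin(x + pi/6) - 54*x**5*cos(x + pi/6) - 162*x**4*sin(x + pi/6) - 81*x**2*sin(x + pi/6) + 162*x*cos(x + pi/6))/(16*x**8 + 192*x**6 + 672*x**4 + 576*x**2 + 144) = f(x).
F(5/2) = 675*cos(pi/6 + 5/2)/5092; F(0) = 0.
Integral = F(5/2) - F(0) = 675*cos(pi/6 + 5/2)/5092.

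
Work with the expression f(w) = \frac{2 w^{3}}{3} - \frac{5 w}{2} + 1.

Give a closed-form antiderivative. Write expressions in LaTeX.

An antiderivative is F(w) = \frac{w \left(2 w^{3} - 15 w + 12\right)}{12}.

Integrate term by term and add the pieces.
Check: d/dw[\frac{w \left(2 w^{3} - 15 w + 12\right)}{12}] = \frac{2 w^{3}}{3} - \frac{5 w}{2} + 1 = f(w).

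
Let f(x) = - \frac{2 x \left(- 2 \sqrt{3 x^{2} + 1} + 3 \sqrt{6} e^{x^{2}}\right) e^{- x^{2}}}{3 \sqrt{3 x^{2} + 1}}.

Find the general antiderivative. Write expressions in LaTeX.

A first test for any F(x): its x-derivative must equal f(x) identically.
Check: d/dx[- 2 \sqrt{2 x^{2} + \frac{2}{3}} - \frac{2 e^{- x^{2}}}{3}] = \frac{\left(4 x \sqrt{3 x^{2} + 1} - 6 \sqrt{6} x e^{x^{2}}\right) e^{- x^{2}}}{3 \sqrt{3 x^{2} + 1}}, which equals f(x).

F(x) = - 2 \sqrt{2 x^{2} + \frac{2}{3}} - \frac{2 e^{- x^{2}}}{3} + C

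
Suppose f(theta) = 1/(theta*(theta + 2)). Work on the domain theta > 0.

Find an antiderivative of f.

An antiderivative is F(theta) = (log(theta) - log(theta + 2))/2.

Factor the denominator (theta*(theta + 2)) and decompose: f = -1/(2*(theta + 2)) + 1/(2*theta); each piece integrates to a log, atan, or power term.
Check: d/dtheta[(log(theta) - log(theta + 2))/2] = 1/(theta**2 + 2*theta), which equals f(theta).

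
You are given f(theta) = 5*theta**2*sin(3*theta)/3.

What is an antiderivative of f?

Check any antiderivative F(theta) by computing F'(theta) and comparing it with f(theta).
Check: d/dtheta[-5*theta**2*cos(3*theta)/9 + 10*theta*sin(3*theta)/27 + 10*cos(3*theta)/81] = 5*theta**2*sin(3*theta)/3 = f(theta).

An antiderivative is F(theta) = -5*theta**2*cos(3*theta)/9 + 10*theta*sin(3*theta)/27 + 10*cos(3*theta)/81.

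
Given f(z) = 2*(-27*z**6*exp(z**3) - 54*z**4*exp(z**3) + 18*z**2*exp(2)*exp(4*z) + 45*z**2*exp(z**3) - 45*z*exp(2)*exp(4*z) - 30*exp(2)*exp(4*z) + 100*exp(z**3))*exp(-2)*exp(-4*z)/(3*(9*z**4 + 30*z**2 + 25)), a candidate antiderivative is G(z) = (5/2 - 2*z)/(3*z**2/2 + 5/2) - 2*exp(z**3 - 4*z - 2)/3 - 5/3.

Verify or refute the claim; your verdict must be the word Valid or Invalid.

d/dz[G] = (-54*z**6 - 108*z**4 + 36*z**2*exp(2)*exp(4*z)*exp(-z**3) + 90*z**2 - 90*z*exp(2)*exp(4*z)*exp(-z**3) - 60*exp(2)*exp(4*z)*exp(-z**3) + 200)/(27*z**4*exp(2)*exp(4*z)*exp(-z**3) + 90*z**2*exp(2)*exp(4*z)*exp(-z**3) + 75*exp(2)*exp(4*z)*exp(-z**3))
This equals f(z) exactly, so the claim holds.

Valid - differentiating G returns exactly f.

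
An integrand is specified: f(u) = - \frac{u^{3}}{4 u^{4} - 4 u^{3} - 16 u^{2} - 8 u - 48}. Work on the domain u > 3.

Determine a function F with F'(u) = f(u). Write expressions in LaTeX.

Factor the denominator (4 \left(u - 3\right) \left(u + 2\right) \left(u^{2} + 2\right)) and decompose: f = - \frac{4 u + 1}{66 \left(u^{2} + 2\right)} - \frac{1}{15 \left(u + 2\right)} - \frac{27}{220 \left(u - 3\right)}; each piece integrates to a log, atan, or power term.
Check: d/du[- \frac{27 \log{\left(u - 3 \right)}}{220} - \frac{\log{\left(u + 2 \right)}}{15} - \frac{\log{\left(u^{2} + 2 \right)}}{33} - \frac{\sqrt{2} \operatorname{atan}{\left(\frac{\sqrt{2} u}{2} \right)}}{132}] = - \frac{u^{3}}{4 u^{4} - 4 u^{3} - 16 u^{2} - 8 u - 48} = f(u).

An antiderivative is F(u) = - \frac{27 \log{\left(u - 3 \right)}}{220} - \frac{\log{\left(u + 2 \right)}}{15} - \frac{\log{\left(u^{2} + 2 \right)}}{33} - \frac{\sqrt{2} \operatorname{atan}{\left(\frac{\sqrt{2} u}{2} \right)}}{132}.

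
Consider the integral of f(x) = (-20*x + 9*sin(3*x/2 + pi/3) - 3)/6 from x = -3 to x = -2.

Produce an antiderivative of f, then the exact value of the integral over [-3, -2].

A first test for any F(x): its x-derivative must equal f(x) identically.
F(x) = -5*x**2/3 - x/2 - cos(3*x/2 + pi/3) is an antiderivative of f.
Check: d/dx[-5*x**2/3 - x/2 - cos(3*x/2 + pi/3)] = -10*x/3 + 3*sin(3*x/2 + pi/3)/2 - 1/2, which equals f(x).
F(-2) = -17/3 - sin(pi/6 + 3); F(-3) = -27/2 - sin(pi/6 + 9/2).
Integral = F(-2) - F(-3) = sin(pi/6 + 9/2) - sin(pi/6 + 3) + 47/6.

Antiderivative: F(x) = -5*x**2/3 - x/2 - cos(3*x/2 + pi/3); value = sin(pi/6 + 9/2) - sin(pi/6 + 3) + 47/6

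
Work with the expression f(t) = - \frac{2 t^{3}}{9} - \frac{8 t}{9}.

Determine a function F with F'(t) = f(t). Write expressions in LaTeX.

An antiderivative is F(t) = - \frac{\left(- \frac{t^{2}}{3} - \frac{4}{3}\right)^{2}}{2}.

The substitution u = - \frac{t^{2}}{3} - \frac{4}{3} works: f is exactly (dF/du)*(du/dt) for that inner function.
Check: d/dt[- \frac{\left(- \frac{t^{2}}{3} - \frac{4}{3}\right)^{2}}{2}] = - \frac{2 t^{3}}{9} - \frac{8 t}{9} = f(t).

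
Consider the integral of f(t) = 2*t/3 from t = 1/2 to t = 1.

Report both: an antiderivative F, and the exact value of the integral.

Antiderivative: F(t) = t**2/3; value = 1/4

Differentiate the proposed F(t) back; it has to land on f(t) exactly.
F(t) = t**2/3 is an antiderivative of f.
Check: d/dt[t**2/3] = 2*t/3 = f(t).
F(1) = 1/3; F(1/2) = 1/12.
Integral = F(1) - F(1/2) = 1/4.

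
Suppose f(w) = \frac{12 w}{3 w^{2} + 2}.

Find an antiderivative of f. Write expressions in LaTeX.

The substitution u = w^{2} + \frac{2}{3} works: f is exactly (dF/du)*(du/dw) for that inner function.
Check: d/dw[2 \log{\left(w^{2} + \frac{2}{3} \right)}] = \frac{12 w}{3 w^{2} + 2} = f(w).

An antiderivative is F(w) = 2 \log{\left(w^{2} + \frac{2}{3} \right)}.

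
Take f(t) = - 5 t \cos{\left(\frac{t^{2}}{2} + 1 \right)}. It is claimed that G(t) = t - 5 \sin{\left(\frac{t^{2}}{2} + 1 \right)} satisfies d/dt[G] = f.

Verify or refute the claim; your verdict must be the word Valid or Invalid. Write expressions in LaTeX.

Invalid: d/dt[G] - f = 1, which is not 0.

d/dt[G] = - 5 t \cos{\left(\frac{t^{2}}{2} + 1 \right)} + 1
d/dt[G] - f(t) = 1 != 0.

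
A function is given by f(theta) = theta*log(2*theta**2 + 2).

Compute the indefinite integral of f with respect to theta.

F(theta) = (theta**2*log(2*theta**2 + 2) - theta**2 + log(theta**2 + 1))/2 + C

Recover f(theta) by differentiating a candidate F(theta); any mismatch rules it out.
Check: d/dtheta[(theta**2*log(2*theta**2 + 2) - theta**2 + log(theta**2 + 1))/2] = theta*log(theta**2 + 1) + theta*log(2), which equals f(theta).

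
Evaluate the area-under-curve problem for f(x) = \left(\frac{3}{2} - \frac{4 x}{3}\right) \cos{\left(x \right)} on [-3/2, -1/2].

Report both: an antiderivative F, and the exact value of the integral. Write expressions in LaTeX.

A candidate is checked by its d/dx: the result must match f(x).
F(x) = - \frac{4 x \sin{\left(x \right)}}{3} + \frac{3 \sin{\left(x \right)}}{2} - \frac{4 \cos{\left(x \right)}}{3} is an antiderivative of f.
Check: d/dx[- \frac{4 x \sin{\left(x \right)}}{3} + \frac{3 \sin{\left(x \right)}}{2} - \frac{4 \cos{\left(x \right)}}{3}] = - \frac{4 x \cos{\left(x \right)}}{3} + \frac{3 \cos{\left(x \right)}}{2}, which equals f(x).
F(-1/2) = - \frac{4 \cos{\left(\frac{1}{2} \right)}}{3} - \frac{13 \sin{\left(\frac{1}{2} \right)}}{6}; F(-3/2) = - \frac{7 \sin{\left(\frac{3}{2} \right)}}{2} - \frac{4 \cos{\left(\frac{3}{2} \right)}}{3}.
Integral = F(-1/2) - F(-3/2) = - \frac{4 \cos{\left(\frac{1}{2} \right)}}{3} - \frac{13 \sin{\left(\frac{1}{2} \right)}}{6} + \frac{4 \cos{\left(\frac{3}{2} \right)}}{3} + \frac{7 \sin{\left(\frac{3}{2} \right)}}{2}.

Antiderivative: F(x) = - \frac{4 x \sin{\left(x \right)}}{3} + \frac{3 \sin{\left(x \right)}}{2} - \frac{4 \cos{\left(x \right)}}{3}; value = - \frac{4 \cos{\left(\frac{1}{2} \right)}}{3} - \frac{13 \sin{\left(\frac{1}{2} \right)}}{6} + \frac{4 \cos{\left(\frac{3}{2} \right)}}{3} + \frac{7 \sin{\left(\frac{3}{2} \right)}}{2}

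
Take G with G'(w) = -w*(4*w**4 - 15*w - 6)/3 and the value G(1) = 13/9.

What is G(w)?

Since d/dw undoes antidifferentiation here, G(w) must give back the stated G'(w).
A general antiderivative is -2*w**6/9 + 5*w**3/3 + w**2 + C.
The condition gives C = 13/9 - (22/9) = -1.
So G(w) = -2*w**6/9 + 5*w**3/3 + w**2 - 1.
Check: d/dw[-2*w**6/9 + 5*w**3/3 + w**2 - 1] = -4*w**5/3 + 5*w**2 + 2*w, which equals G'(w).

G(w) = -2*w**6/9 + 5*w**3/3 + w**2 - 1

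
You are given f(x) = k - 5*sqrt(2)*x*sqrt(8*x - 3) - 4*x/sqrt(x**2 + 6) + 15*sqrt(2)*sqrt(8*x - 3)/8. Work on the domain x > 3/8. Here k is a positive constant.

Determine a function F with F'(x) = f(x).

An antiderivative is F(x) = -(-32*k*x + 64*sqrt(2)*x**2*sqrt(8*x - 3) - 48*sqrt(2)*x*sqrt(8*x - 3) + 9*sqrt(2)*sqrt(8*x - 3) + 128*sqrt(x**2 + 6))/32.

Integrate term by term and add the pieces.
Check: d/dx[-(-32*k*x + 64*sqrt(2)*x**2*sqrt(8*x - 3) - 48*sqrt(2)*x*sqrt(8*x - 3) + 9*sqrt(2)*sqrt(8*x - 3) + 128*sqrt(x**2 + 6))/32] = (8*k*sqrt(8*x - 3)*sqrt(x**2 + 6) - 320*sqrt(2)*x**2*sqrt(x**2 + 6) - 32*x*sqrt(8*x - 3) + 240*sqrt(2)*x*sqrt(x**2 + 6) - 45*sqrt(2)*sqrt(x**2 + 6))/(8*sqrt(8*x - 3)*sqrt(x**2 + 6)), which equals f(x).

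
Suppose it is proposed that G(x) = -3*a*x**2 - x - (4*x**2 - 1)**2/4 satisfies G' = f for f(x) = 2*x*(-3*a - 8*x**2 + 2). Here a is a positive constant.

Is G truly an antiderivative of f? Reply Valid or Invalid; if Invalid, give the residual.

d/dx[G] = -6*a*x - 16*x**3 + 4*x - 1
d/dx[G] - f(x) = -1 != 0.

Invalid: d/dx[G] - f = -1, which is not 0.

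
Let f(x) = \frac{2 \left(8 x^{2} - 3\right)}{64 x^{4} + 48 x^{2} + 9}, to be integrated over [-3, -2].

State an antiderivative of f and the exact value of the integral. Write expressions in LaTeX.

Antiderivative: F(x) = - \frac{x}{4 x^{2} + \frac{3}{2}}; value = \frac{6}{175}

f has the shape u'v + uv' for u = - x and v = \frac{1}{4 x^{2} + \frac{3}{2}} — it is the derivative of the product u*v.
F(x) = - \frac{x}{4 x^{2} + \frac{3}{2}} is an antiderivative of f.
Check: d/dx[- \frac{x}{4 x^{2} + \frac{3}{2}}] = \frac{16 x^{2} - 6}{64 x^{4} + 48 x^{2} + 9}, which equals f(x).
F(-2) = \frac{4}{35}; F(-3) = \frac{2}{25}.
Integral = F(-2) - F(-3) = \frac{6}{175}.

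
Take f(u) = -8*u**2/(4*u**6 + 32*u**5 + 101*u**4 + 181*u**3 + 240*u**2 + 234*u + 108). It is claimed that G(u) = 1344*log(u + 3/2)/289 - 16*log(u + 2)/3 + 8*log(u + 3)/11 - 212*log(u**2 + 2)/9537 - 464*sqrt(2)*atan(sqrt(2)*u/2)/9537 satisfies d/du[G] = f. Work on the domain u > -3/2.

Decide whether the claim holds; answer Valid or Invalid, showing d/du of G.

d/du[G] = (48*u**3 + 168*u**2 + 64*u + 384)/(34*u**5 + 221*u**4 + 527*u**3 + 748*u**2 + 918*u + 612)
d/du[G] - f(u) = 96/(68*u**2 + 204*u + 153) != 0.

Invalid: d/du[G] - f = 96/(68*u**2 + 204*u + 153), which is not 0.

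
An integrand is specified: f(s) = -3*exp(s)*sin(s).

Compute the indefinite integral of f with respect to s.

F(s) = 3*(-sin(s) + cos(s))*exp(s)/2 + C

For F(s) to be correct the identity F'(s) - f(s) = 0 must hold.
Check: d/ds[3*(-sin(s) + cos(s))*exp(s)/2] = -3*exp(s)*sin(s) = f(s).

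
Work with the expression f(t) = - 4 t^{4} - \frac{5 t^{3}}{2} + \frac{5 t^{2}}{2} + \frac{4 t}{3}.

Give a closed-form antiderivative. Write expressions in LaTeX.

An antiderivative is F(t) = - \frac{t^{2} \left(96 t^{3} + 75 t^{2} - 100 t - 80\right)}{120}.

The integrand splits into summands that can be handled one at a time.
Check: d/dt[- \frac{t^{2} \left(96 t^{3} + 75 t^{2} - 100 t - 80\right)}{120}] = - 4 t^{4} - \frac{5 t^{3}}{2} + \frac{5 t^{2}}{2} + \frac{4 t}{3} = f(t).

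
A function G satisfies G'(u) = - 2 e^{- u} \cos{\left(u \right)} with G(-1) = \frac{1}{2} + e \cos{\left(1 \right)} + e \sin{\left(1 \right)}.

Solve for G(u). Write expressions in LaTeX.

Differentiate the proposed G(u) back; it has to land on the given G'(u).
A general antiderivative is - e^{- u} \sin{\left(u \right)} + e^{- u} \cos{\left(u \right)} + C.
The condition gives C = \frac{1}{2} + e \cos{\left(1 \right)} + e \sin{\left(1 \right)} - (e \cos{\left(1 \right)} + e \sin{\left(1 \right)}) = \frac{1}{2}.
So G(u) = \frac{\left(e^{u} - 2 \sin{\left(u \right)} + 2 \cos{\left(u \right)}\right) e^{- u}}{2}.
Check: d/du[\frac{\left(e^{u} - 2 \sin{\left(u \right)} + 2 \cos{\left(u \right)}\right) e^{- u}}{2}] = - 2 e^{- u} \cos{\left(u \right)} = G'(u).

G(u) = \frac{\left(e^{u} - 2 \sin{\left(u \right)} + 2 \cos{\left(u \right)}\right) e^{- u}}{2}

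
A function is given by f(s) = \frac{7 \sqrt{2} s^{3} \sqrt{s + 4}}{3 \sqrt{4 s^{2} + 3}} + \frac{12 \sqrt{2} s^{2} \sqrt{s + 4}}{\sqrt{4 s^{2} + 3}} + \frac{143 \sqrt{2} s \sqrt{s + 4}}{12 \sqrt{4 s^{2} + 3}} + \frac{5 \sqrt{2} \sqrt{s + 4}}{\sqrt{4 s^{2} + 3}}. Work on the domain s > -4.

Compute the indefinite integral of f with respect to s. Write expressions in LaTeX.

F(s) = \frac{\sqrt{2} \left(s + 4\right)^{\frac{5}{2}} \sqrt{4 s^{2} + 3}}{6} + C

f has the shape u'v + uv' for u = \frac{4 \left(\frac{s}{2} + 2\right)^{\frac{5}{2}}}{3} and v = \sqrt{4 s^{2} + 3} — it is the derivative of the product u*v.
Check: d/ds[\frac{\sqrt{2} \left(s + 4\right)^{\frac{5}{2}} \sqrt{4 s^{2} + 3}}{6}] = \frac{28 \sqrt{2} s^{3} \sqrt{s + 4} + 144 \sqrt{2} s^{2} \sqrt{s + 4} + 143 \sqrt{2} s \sqrt{s + 4} + 60 \sqrt{2} \sqrt{s + 4}}{12 \sqrt{4 s^{2} + 3}}, which equals f(s).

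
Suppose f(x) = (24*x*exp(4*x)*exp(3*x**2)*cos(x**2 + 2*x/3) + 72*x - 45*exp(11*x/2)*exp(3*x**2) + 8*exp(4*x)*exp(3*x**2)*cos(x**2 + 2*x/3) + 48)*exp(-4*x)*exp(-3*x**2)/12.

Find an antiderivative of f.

An antiderivative is F(x) = -5*exp(3*x/2)/2 - exp(-3*x**2 - 4*x) + sin(x**2 + 2*x/3).

Whatever form F(x) takes, F'(x) = f(x) is non-negotiable.
Check: d/dx[-5*exp(3*x/2)/2 - exp(-3*x**2 - 4*x) + sin(x**2 + 2*x/3)] = (24*x*exp(4*x)*exp(3*x**2)*cos(x**2 + 2*x/3) + 72*x - 45*exp(11*x/2)*exp(3*x**2) + 8*exp(4*x)*exp(3*x**2)*cos(x**2 + 2*x/3) + 48)*exp(-4*x)*exp(-3*x**2)/12 = f(x).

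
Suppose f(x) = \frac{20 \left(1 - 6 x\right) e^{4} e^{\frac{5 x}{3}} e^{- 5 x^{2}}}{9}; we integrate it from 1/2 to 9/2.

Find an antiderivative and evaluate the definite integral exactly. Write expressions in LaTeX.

f matches the chain-rule pattern g'(h)*h' with inner function h(x) = - 5 x^{2} + \frac{5 x}{3} + 4; substituting u = h(x) collapses the integral.
F(x) = \frac{4 e^{- 5 x^{2} + \frac{5 x}{3} + 4}}{3} is an antiderivative of f.
Check: d/dx[\frac{4 e^{- 5 x^{2} + \frac{5 x}{3} + 4}}{3}] = - \frac{40 x e^{4} e^{\frac{5 x}{3}} e^{- 5 x^{2}}}{3} + \frac{20 e^{4} e^{\frac{5 x}{3}} e^{- 5 x^{2}}}{9}, which equals f(x).
F(9/2) = \frac{4}{3 e^{\frac{359}{4}}}; F(1/2) = \frac{4 e^{\frac{43}{12}}}{3}.
Integral = F(9/2) - F(1/2) = - \frac{4 e^{\frac{43}{12}}}{3} + \frac{4}{3 e^{\frac{359}{4}}}.

Antiderivative: F(x) = \frac{4 e^{- 5 x^{2} + \frac{5 x}{3} + 4}}{3}; value = - \frac{4 e^{\frac{43}{12}}}{3} + \frac{4}{3 e^{\frac{359}{4}}}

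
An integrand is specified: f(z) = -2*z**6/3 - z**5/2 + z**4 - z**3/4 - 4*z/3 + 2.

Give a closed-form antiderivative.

An antiderivative is F(z) = -2*z**7/21 - z**6/12 + z**5/5 - z**4/16 - 2*z**2/3 + 2*z.

The integrand splits into summands that can be handled one at a time.
Check: d/dz[-2*z**7/21 - z**6/12 + z**5/5 - z**4/16 - 2*z**2/3 + 2*z] = -2*z**6/3 - z**5/2 + z**4 - z**3/4 - 4*z/3 + 2 = f(z).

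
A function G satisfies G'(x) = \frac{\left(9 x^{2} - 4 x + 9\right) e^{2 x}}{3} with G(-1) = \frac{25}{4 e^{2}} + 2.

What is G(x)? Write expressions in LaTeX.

G(x) = \frac{3 x^{2} e^{2 x}}{2} - \frac{13 x e^{2 x}}{6} + \frac{31 e^{2 x}}{12} + 2

Recognize the product-rule pattern: G'(x) = u'v + uv' with u = \frac{3 x^{2}}{2} - \frac{13 x}{6} + \frac{31}{12}, v = e^{2 x}, so integration by parts undoes it.
A general antiderivative is \frac{\left(18 x^{2} - 26 x + 31\right) e^{2 x}}{12} + C.
The condition gives C = \frac{25}{4 e^{2}} + 2 - (\frac{25}{4 e^{2}}) = 2.
So G(x) = \frac{3 x^{2} e^{2 x}}{2} - \frac{13 x e^{2 x}}{6} + \frac{31 e^{2 x}}{12} + 2.
Check: d/dx[\frac{3 x^{2} e^{2 x}}{2} - \frac{13 x e^{2 x}}{6} + \frac{31 e^{2 x}}{12} + 2] = 3 x^{2} e^{2 x} - \frac{4 x e^{2 x}}{3} + 3 e^{2 x}, which equals G'(x).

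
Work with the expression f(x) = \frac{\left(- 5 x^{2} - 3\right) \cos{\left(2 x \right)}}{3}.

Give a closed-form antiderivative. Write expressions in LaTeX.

Since d/dx undoes antidifferentiation here, F'(x) = f(x) is required of F(x).
Check: d/dx[- \frac{5 x^{2} \sin{\left(2 x \right)}}{6} - \frac{5 x \cos{\left(2 x \right)}}{6} - \frac{\sin{\left(2 x \right)}}{12}] = - \frac{5 x^{2} \cos{\left(2 x \right)}}{3} - \cos{\left(2 x \right)}, which equals f(x).

An antiderivative is F(x) = - \frac{5 x^{2} \sin{\left(2 x \right)}}{6} - \frac{5 x \cos{\left(2 x \right)}}{6} - \frac{\sin{\left(2 x \right)}}{12}.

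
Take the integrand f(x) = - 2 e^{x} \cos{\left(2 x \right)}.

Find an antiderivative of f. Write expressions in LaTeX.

An antiderivative is F(x) = - \frac{4 e^{x} \sin{\left(2 x \right)}}{5} - \frac{2 e^{x} \cos{\left(2 x \right)}}{5}.

Check any antiderivative F(x) by computing F'(x) and comparing it with f(x).
Check: d/dx[- \frac{4 e^{x} \sin{\left(2 x \right)}}{5} - \frac{2 e^{x} \cos{\left(2 x \right)}}{5}] = - 2 e^{x} \cos{\left(2 x \right)} = f(x).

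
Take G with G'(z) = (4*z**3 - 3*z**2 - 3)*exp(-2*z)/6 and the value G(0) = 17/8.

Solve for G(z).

G(z) = (-8*z**3 - 6*z**2 - 6*z + 3)*exp(-2*z)/24 + 2

Recognize the product-rule pattern: G'(z) = u'v + uv' with u = -z**3/3 - z**2/4 - z/4 + 1/8, v = exp(-2*z), so integration by parts undoes it.
A general antiderivative is (-8*z**3 - 6*z**2 - 6*z + 3)*exp(-2*z)/24 + C.
The condition gives C = 17/8 - (1/8) = 2.
So G(z) = (-8*z**3 - 6*z**2 - 6*z + 3)*exp(-2*z)/24 + 2.
Check: d/dz[(-8*z**3 - 6*z**2 - 6*z + 3)*exp(-2*z)/24 + 2] = (4*z**3 - 3*z**2 - 3)*exp(-2*z)/6 = G'(z).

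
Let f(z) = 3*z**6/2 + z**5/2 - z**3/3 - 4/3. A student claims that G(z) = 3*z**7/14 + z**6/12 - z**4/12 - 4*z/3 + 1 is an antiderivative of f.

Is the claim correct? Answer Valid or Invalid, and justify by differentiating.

Valid - differentiating G returns exactly f.

d/dz[G] = 3*z**6/2 + z**5/2 - z**3/3 - 4/3
This equals f(z) exactly, so the claim holds.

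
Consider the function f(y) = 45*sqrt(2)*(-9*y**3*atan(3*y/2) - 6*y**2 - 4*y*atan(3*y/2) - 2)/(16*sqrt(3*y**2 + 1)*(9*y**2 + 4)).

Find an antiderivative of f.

Recognize the product-rule pattern: f = u'v + uv' with u = -15*sqrt(3*y**2/2 + 1/2)/8, v = atan(3*y/2), so integration by parts undoes it.
Check: d/dy[-15*sqrt(2)*sqrt(3*y**2 + 1)*atan(3*y/2)/16] = (-405*sqrt(2)*y**3*atan(3*y/2) - 270*sqrt(2)*y**2 - 180*sqrt(2)*y*atan(3*y/2) - 90*sqrt(2))/(144*y**2*sqrt(3*y**2 + 1) + 64*sqrt(3*y**2 + 1)), which equals f(y).

An antiderivative is F(y) = -15*sqrt(2)*sqrt(3*y**2 + 1)*atan(3*y/2)/16.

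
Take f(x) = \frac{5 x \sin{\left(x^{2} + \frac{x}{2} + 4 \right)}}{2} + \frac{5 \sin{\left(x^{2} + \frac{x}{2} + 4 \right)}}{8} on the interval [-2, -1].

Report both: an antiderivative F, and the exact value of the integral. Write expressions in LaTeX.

Antiderivative: F(x) = - \frac{5 \cos{\left(x^{2} + \frac{x}{2} + 4 \right)}}{4}; value = - \frac{5 \cos{\left(\frac{9}{2} \right)}}{4} + \frac{5 \cos{\left(7 \right)}}{4}

f matches the chain-rule pattern g'(h)*h' with inner function h(x) = x^{2} + \frac{x}{2} + 4; substituting u = h(x) collapses the integral.
F(x) = - \frac{5 \cos{\left(x^{2} + \frac{x}{2} + 4 \right)}}{4} is an antiderivative of f.
Check: d/dx[- \frac{5 \cos{\left(x^{2} + \frac{x}{2} + 4 \right)}}{4}] = \frac{5 x \sin{\left(x^{2} + \frac{x}{2} + 4 \right)}}{2} + \frac{5 \sin{\left(x^{2} + \frac{x}{2} + 4 \right)}}{8} = f(x).
F(-1) = - \frac{5 \cos{\left(\frac{9}{2} \right)}}{4}; F(-2) = - \frac{5 \cos{\left(7 \right)}}{4}.
Integral = F(-1) - F(-2) = - \frac{5 \cos{\left(\frac{9}{2} \right)}}{4} + \frac{5 \cos{\left(7 \right)}}{4}.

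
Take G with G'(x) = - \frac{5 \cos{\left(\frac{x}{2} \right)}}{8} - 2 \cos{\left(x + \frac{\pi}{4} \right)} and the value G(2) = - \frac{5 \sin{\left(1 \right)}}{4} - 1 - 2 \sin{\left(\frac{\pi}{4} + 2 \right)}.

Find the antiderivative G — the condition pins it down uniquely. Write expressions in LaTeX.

Integrate term by term and add the pieces.
A general antiderivative is - \frac{5 \sin{\left(\frac{x}{2} \right)}}{4} - 2 \sin{\left(x + \frac{\pi}{4} \right)} + C.
The condition gives C = - \frac{5 \sin{\left(1 \right)}}{4} - 1 - 2 \sin{\left(\frac{\pi}{4} + 2 \right)} - (- \frac{5 \sin{\left(1 \right)}}{4} - 2 \sin{\left(\frac{\pi}{4} + 2 \right)}) = -1.
So G(x) = - \frac{5 \sin{\left(\frac{x}{2} \right)}}{4} - 2 \sin{\left(x + \frac{\pi}{4} \right)} - 1.
Check: d/dx[- \frac{5 \sin{\left(\frac{x}{2} \right)}}{4} - 2 \sin{\left(x + \frac{\pi}{4} \right)} - 1] = - \frac{5 \cos{\left(\frac{x}{2} \right)}}{8} - 2 \cos{\left(x + \frac{\pi}{4} \right)} = G'(x).

G(x) = - \frac{5 \sin{\left(\frac{x}{2} \right)}}{4} - 2 \sin{\left(x + \frac{\pi}{4} \right)} - 1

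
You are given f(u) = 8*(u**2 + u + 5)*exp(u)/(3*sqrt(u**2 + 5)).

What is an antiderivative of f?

An antiderivative is F(u) = 8*sqrt(u**2 + 5)*exp(u)/3.

Recognize the product-rule pattern: f = v'r + vr' with v = 8*sqrt(u**2 + 5)/3, r = exp(u), so integration by parts undoes it.
Check: d/du[8*sqrt(u**2 + 5)*exp(u)/3] = (8*u**2*exp(u) + 8*u*exp(u) + 40*exp(u))/(3*sqrt(u**2 + 5)), which equals f(u).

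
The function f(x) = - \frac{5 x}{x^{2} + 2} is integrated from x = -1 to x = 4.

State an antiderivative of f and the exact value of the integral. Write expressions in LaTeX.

f matches the chain-rule pattern g'(h)*h' with inner function h(x) = \frac{3 x^{2}}{2} + 3; substituting u = h(x) collapses the integral.
F(x) = - \frac{5 \log{\left(\frac{x^{2}}{2} + 1 \right)}}{2} is an antiderivative of f.
Check: d/dx[- \frac{5 \log{\left(\frac{x^{2}}{2} + 1 \right)}}{2}] = - \frac{5 x}{x^{2} + 2} = f(x).
F(4) = - \frac{5 \log{\left(9 \right)}}{2}; F(-1) = - \frac{5 \log{\left(\frac{3}{2} \right)}}{2}.
Integral = F(4) - F(-1) = - \frac{5 \log{\left(27 \right)}}{2} + \frac{5 \log{\left(\frac{9}{2} \right)}}{2}.

Antiderivative: F(x) = - \frac{5 \log{\left(\frac{x^{2}}{2} + 1 \right)}}{2}; value = - \frac{5 \log{\left(27 \right)}}{2} + \frac{5 \log{\left(\frac{9}{2} \right)}}{2}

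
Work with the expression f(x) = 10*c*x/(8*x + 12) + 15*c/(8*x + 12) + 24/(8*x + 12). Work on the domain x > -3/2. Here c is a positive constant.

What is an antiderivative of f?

The integrand splits into summands that can be handled one at a time.
Check: d/dx[5*c*x/4 + 3*log(2*x + 3)] = (10*c*x + 15*c + 24)/(8*x + 12), which equals f(x).

An antiderivative is F(x) = 5*c*x/4 + 3*log(2*x + 3).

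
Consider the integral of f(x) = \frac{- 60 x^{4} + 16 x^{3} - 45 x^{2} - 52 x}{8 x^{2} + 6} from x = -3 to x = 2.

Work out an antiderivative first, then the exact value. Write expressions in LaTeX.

Recover f(x) by differentiating a candidate F(x); any mismatch rules it out.
F(x) = - \frac{5 x^{3}}{2} + x^{2} - 4 \log{\left(4 x^{2} + 3 \right)} is an antiderivative of f.
Check: d/dx[- \frac{5 x^{3}}{2} + x^{2} - 4 \log{\left(4 x^{2} + 3 \right)}] = \frac{- 60 x^{4} + 16 x^{3} - 45 x^{2} - 52 x}{8 x^{2} + 6} = f(x).
F(2) = -16 - 4 \log{\left(19 \right)}; F(-3) = \frac{153}{2} - 4 \log{\left(39 \right)}.
Integral = F(2) - F(-3) = - \frac{185}{2} - 4 \log{\left(19 \right)} + 4 \log{\left(39 \right)}.

Antiderivative: F(x) = - \frac{5 x^{3}}{2} + x^{2} - 4 \log{\left(4 x^{2} + 3 \right)}; value = - \frac{185}{2} - 4 \log{\left(19 \right)} + 4 \log{\left(39 \right)}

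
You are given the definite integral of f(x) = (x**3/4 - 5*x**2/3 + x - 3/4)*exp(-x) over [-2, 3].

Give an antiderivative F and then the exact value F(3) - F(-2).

Recognize the product-rule pattern: f = u'v + uv' with u = -x**3/4 + 11*x**2/12 + 5*x/6 + 19/12, v = exp(-x), so integration by parts undoes it.
F(x) = -x**3*exp(-x)/4 + 11*x**2*exp(-x)/12 + 5*x*exp(-x)/6 + 19*exp(-x)/12 is an antiderivative of f.
Check: d/dx[-x**3*exp(-x)/4 + 11*x**2*exp(-x)/12 + 5*x*exp(-x)/6 + 19*exp(-x)/12] = (3*x**3 - 20*x**2 + 12*x - 9)*exp(-x)/12, which equals f(x).
F(3) = 67*exp(-3)/12; F(-2) = 67*exp(2)/12.
Integral = F(3) - F(-2) = -67*exp(2)/12 + 67*exp(-3)/12.

Antiderivative: F(x) = -x**3*exp(-x)/4 + 11*x**2*exp(-x)/12 + 5*x*exp(-x)/6 + 19*exp(-x)/12; value = -67*exp(2)/12 + 67*exp(-3)/12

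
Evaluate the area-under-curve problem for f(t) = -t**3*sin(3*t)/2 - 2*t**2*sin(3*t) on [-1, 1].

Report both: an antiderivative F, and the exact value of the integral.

Integrate term by term and add the pieces.
F(t) = (9*t**3*cos(3*t) - 9*t**2*sin(3*t) + 36*t**2*cos(3*t) - 24*t*sin(3*t) - 6*t*cos(3*t) + 2*sin(3*t) - 8*cos(3*t))/54 is an antiderivative of f.
Check: d/dt[(9*t**3*cos(3*t) - 9*t**2*sin(3*t) + 36*t**2*cos(3*t) - 24*t*sin(3*t) - 6*t*cos(3*t) + 2*sin(3*t) - 8*cos(3*t))/54] = -t**3*sin(3*t)/2 - 2*t**2*sin(3*t) = f(t).
F(1) = 31*cos(3)/54 - 31*sin(3)/54; F(-1) = 25*cos(3)/54 - 17*sin(3)/54.
Integral = F(1) - F(-1) = cos(3)/9 - 7*sin(3)/27.

Antiderivative: F(t) = (9*t**3*cos(3*t) - 9*t**2*sin(3*t) + 36*t**2*cos(3*t) - 24*t*sin(3*t) - 6*t*cos(3*t) + 2*sin(3*t) - 8*cos(3*t))/54; value = cos(3)/9 - 7*sin(3)/27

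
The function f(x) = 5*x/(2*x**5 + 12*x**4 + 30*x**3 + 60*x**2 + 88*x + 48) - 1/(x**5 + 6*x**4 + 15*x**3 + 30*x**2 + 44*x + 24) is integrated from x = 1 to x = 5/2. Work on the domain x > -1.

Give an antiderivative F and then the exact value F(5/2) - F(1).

The denominator factors as 2*(x + 1)*(x + 2)*(x + 3)*(x**2 + 4); partial fractions split f into directly integrable pieces: -(19*x - 44)/(260*(x**2 + 4)) - 17/(52*(x + 3)) + 3/(4*(x + 2)) - 7/(20*(x + 1)).
F(x) = (-182*log(x + 1) + 390*log(x + 2) - 170*log(x + 3) - 19*log(x**2 + 4) + 44*atan(x/2))/520 is an antiderivative of f.
Check: d/dx[(-182*log(x + 1) + 390*log(x + 2) - 170*log(x + 3) - 19*log(x**2 + 4) + 44*atan(x/2))/520] = (5*x - 2)/(2*x**5 + 12*x**4 + 30*x**3 + 60*x**2 + 88*x + 48), which equals f(x).
F(5/2) = -17*log(11/2)/52 - 7*log(7/2)/20 - 19*log(41/4)/520 + 11*atan(5/4)/130 + 3*log(9/2)/4; F(1) = -17*log(4)/52 - 7*log(2)/20 - 19*log(5)/520 + 11*atan(1/2)/130 + 3*log(3)/4.
Integral = F(5/2) - F(1) = -3*log(3)/4 - 17*log(11/2)/52 - 7*log(7/2)/20 - 19*log(41/4)/520 - 11*atan(1/2)/130 + 19*log(5)/520 + 11*atan(5/4)/130 + 7*log(2)/20 + 17*log(4)/52 + 3*log(9/2)/4.

Antiderivative: F(x) = (-182*log(x + 1) + 390*log(x + 2) - 170*log(x + 3) - 19*log(x**2 + 4) + 44*atan(x/2))/520; value = -3*log(3)/4 - 17*log(11/2)/52 - 7*log(7/2)/20 - 19*log(41/4)/520 - 11*atan(1/2)/130 + 19*log(5)/520 + 11*atan(5/4)/130 + 7*log(2)/20 + 17*log(4)/52 + 3*log(9/2)/4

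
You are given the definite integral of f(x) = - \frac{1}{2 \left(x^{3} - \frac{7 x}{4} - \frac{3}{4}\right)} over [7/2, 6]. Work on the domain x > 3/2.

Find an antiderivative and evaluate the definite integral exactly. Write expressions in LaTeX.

Factor the denominator (\left(x + 1\right) \left(2 x - 3\right) \left(2 x + 1\right)) and decompose: f = \frac{1}{2 x + 1} - \frac{1}{5 \left(2 x - 3\right)} - \frac{2}{5 \left(x + 1\right)}; each piece integrates to a log, atan, or power term.
F(x) = \frac{- \log{\left(x - \frac{3}{2} \right)} + 5 \log{\left(x + \frac{1}{2} \right)} - 4 \log{\left(x + 1 \right)}}{10} is an antiderivative of f.
Check: d/dx[\frac{- \log{\left(x - \frac{3}{2} \right)} + 5 \log{\left(x + \frac{1}{2} \right)} - 4 \log{\left(x + 1 \right)}}{10}] = - \frac{2}{4 x^{3} - 7 x - 3}, which equals f(x).
F(6) = - \frac{2 \log{\left(7 \right)}}{5} - \frac{\log{\left(\frac{9}{2} \right)}}{10} + \frac{\log{\left(\frac{13}{2} \right)}}{2}; F(7/2) = - \frac{2 \log{\left(\frac{9}{2} \right)}}{5} - \frac{\log{\left(2 \right)}}{10} + \frac{\log{\left(4 \right)}}{2}.
Integral = F(6) - F(7/2) = - \frac{2 \log{\left(7 \right)}}{5} - \frac{\log{\left(4 \right)}}{2} + \frac{\log{\left(2 \right)}}{10} + \frac{3 \log{\left(\frac{9}{2} \right)}}{10} + \frac{\log{\left(\frac{13}{2} \right)}}{2}.

Antiderivative: F(x) = \frac{- \log{\left(x - \frac{3}{2} \right)} + 5 \log{\left(x + \frac{1}{2} \right)} - 4 \log{\left(x + 1 \right)}}{10}; value = - \frac{2 \log{\left(7 \right)}}{5} - \frac{\log{\left(4 \right)}}{2} + \frac{\log{\left(2 \right)}}{10} + \frac{3 \log{\left(\frac{9}{2} \right)}}{10} + \frac{\log{\left(\frac{13}{2} \right)}}{2}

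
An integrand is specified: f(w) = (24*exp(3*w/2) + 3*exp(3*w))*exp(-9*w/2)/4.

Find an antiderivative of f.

An antiderivative is F(w) = -2*exp(-3*w) - exp(-3*w/2)/2.

Since d/dw undoes antidifferentiation here, F'(w) = f(w) is required of F(w).
Check: d/dw[-2*exp(-3*w) - exp(-3*w/2)/2] = (24*exp(3*w/2) + 3*exp(3*w))*exp(-9*w/2)/4 = f(w).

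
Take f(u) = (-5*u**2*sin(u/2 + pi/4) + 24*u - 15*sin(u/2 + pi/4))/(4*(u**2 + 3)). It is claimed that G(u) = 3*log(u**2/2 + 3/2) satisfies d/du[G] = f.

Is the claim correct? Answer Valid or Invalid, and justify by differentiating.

d/du[G] = 6*u/(u**2 + 3)
d/du[G] - f(u) = 5*sin(u/2 + pi/4)/4 != 0.

Invalid: d/du[G] - f = 5*sin(u/2 + pi/4)/4, which is not 0.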